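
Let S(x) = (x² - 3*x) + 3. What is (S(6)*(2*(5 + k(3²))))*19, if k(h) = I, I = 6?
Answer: 8778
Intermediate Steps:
k(h) = 6
S(x) = 3 + x² - 3*x
(S(6)*(2*(5 + k(3²))))*19 = ((3 + 6² - 3*6)*(2*(5 + 6)))*19 = ((3 + 36 - 18)*(2*11))*19 = (21*22)*19 = 462*19 = 8778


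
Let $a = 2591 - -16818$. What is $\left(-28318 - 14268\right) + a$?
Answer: $-23177$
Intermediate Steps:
$a = 19409$ ($a = 2591 + 16818 = 19409$)
$\left(-28318 - 14268\right) + a = \left(-28318 - 14268\right) + 19409 = -42586 + 19409 = -23177$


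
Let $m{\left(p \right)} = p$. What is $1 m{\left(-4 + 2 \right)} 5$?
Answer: $-10$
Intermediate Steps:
$1 m{\left(-4 + 2 \right)} 5 = 1 \left(-4 + 2\right) 5 = 1 \left(-2\right) 5 = \left(-2\right) 5 = -10$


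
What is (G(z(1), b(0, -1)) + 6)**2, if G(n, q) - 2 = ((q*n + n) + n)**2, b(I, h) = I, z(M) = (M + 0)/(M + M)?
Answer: 81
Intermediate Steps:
z(M) = 1/2 (z(M) = M/((2*M)) = M*(1/(2*M)) = 1/2)
G(n, q) = 2 + (2*n + n*q)**2 (G(n, q) = 2 + ((q*n + n) + n)**2 = 2 + ((n*q + n) + n)**2 = 2 + ((n + n*q) + n)**2 = 2 + (2*n + n*q)**2)
(G(z(1), b(0, -1)) + 6)**2 = ((2 + (1/2)**2*(2 + 0)**2) + 6)**2 = ((2 + (1/4)*2**2) + 6)**2 = ((2 + (1/4)*4) + 6)**2 = ((2 + 1) + 6)**2 = (3 + 6)**2 = 9**2 = 81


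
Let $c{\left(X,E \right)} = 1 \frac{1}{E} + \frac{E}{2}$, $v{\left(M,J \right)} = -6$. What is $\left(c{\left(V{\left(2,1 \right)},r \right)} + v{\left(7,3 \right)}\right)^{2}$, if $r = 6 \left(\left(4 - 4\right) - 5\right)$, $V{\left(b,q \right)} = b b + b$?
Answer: $\frac{398161}{900} \approx 442.4$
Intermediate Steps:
$V{\left(b,q \right)} = b + b^{2}$ ($V{\left(b,q \right)} = b^{2} + b = b + b^{2}$)
$r = -30$ ($r = 6 \left(\left(4 - 4\right) - 5\right) = 6 \left(0 - 5\right) = 6 \left(-5\right) = -30$)
$c{\left(X,E \right)} = \frac{1}{E} + \frac{E}{2}$ ($c{\left(X,E \right)} = \frac{1}{E} + E \frac{1}{2} = \frac{1}{E} + \frac{E}{2}$)
$\left(c{\left(V{\left(2,1 \right)},r \right)} + v{\left(7,3 \right)}\right)^{2} = \left(\left(\frac{1}{-30} + \frac{1}{2} \left(-30\right)\right) - 6\right)^{2} = \left(\left(- \frac{1}{30} - 15\right) - 6\right)^{2} = \left(- \frac{451}{30} - 6\right)^{2} = \left(- \frac{631}{30}\right)^{2} = \frac{398161}{900}$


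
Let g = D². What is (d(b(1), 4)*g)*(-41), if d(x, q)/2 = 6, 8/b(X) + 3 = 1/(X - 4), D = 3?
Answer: -4428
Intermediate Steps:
b(X) = 8/(-3 + 1/(-4 + X)) (b(X) = 8/(-3 + 1/(X - 4)) = 8/(-3 + 1/(-4 + X)))
d(x, q) = 12 (d(x, q) = 2*6 = 12)
g = 9 (g = 3² = 9)
(d(b(1), 4)*g)*(-41) = (12*9)*(-41) = 108*(-41) = -4428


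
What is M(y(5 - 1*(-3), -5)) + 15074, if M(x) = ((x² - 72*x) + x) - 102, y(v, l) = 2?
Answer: 14834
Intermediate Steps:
M(x) = -102 + x² - 71*x (M(x) = (x² - 71*x) - 102 = -102 + x² - 71*x)
M(y(5 - 1*(-3), -5)) + 15074 = (-102 + 2² - 71*2) + 15074 = (-102 + 4 - 142) + 15074 = -240 + 15074 = 14834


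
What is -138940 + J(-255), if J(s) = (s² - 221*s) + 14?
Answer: -17546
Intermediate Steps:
J(s) = 14 + s² - 221*s
-138940 + J(-255) = -138940 + (14 + (-255)² - 221*(-255)) = -138940 + (14 + 65025 + 56355) = -138940 + 121394 = -17546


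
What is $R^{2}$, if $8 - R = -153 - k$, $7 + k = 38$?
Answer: $36864$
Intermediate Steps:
$k = 31$ ($k = -7 + 38 = 31$)
$R = 192$ ($R = 8 - \left(-153 - 31\right) = 8 - -184 = 8 + 184 = 192$)
$R^{2} = 192^{2} = 36864$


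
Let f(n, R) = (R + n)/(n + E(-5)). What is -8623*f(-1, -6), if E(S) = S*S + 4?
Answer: 8623/4 ≈ 2155.8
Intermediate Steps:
E(S) = 4 + S² (E(S) = S² + 4 = 4 + S²)
f(n, R) = (R + n)/(29 + n) (f(n, R) = (R + n)/(n + (4 + (-5)²)) = (R + n)/(n + (4 + 25)) = (R + n)/(n + 29) = (R + n)/(29 + n))
-8623*f(-1, -6) = -8623*(-6 - 1)/(29 - 1) = -8623*(-7)/28 = -8623*(-¼) = 8623/4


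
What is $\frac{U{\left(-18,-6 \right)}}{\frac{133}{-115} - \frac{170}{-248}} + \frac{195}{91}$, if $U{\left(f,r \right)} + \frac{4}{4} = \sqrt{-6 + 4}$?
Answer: $\frac{200575}{47019} - \frac{14260 i \sqrt{2}}{6717} \approx 4.2658 - 3.0023 i$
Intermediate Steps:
$U{\left(f,r \right)} = -1 + i \sqrt{2}$ ($U{\left(f,r \right)} = -1 + \sqrt{-6 + 4} = -1 + \sqrt{-2} = -1 + i \sqrt{2}$)
$\frac{U{\left(-18,-6 \right)}}{\frac{133}{-115} - \frac{170}{-248}} + \frac{195}{91} = \frac{-1 + i \sqrt{2}}{\frac{133}{-115} - \frac{170}{-248}} + \frac{195}{91} = \frac{-1 + i \sqrt{2}}{133 \left(- \frac{1}{115}\right) - - \frac{85}{124}} + 195 \cdot \frac{1}{91} = \frac{-1 + i \sqrt{2}}{- \frac{133}{115} + \frac{85}{124}} + \frac{15}{7} = \frac{-1 + i \sqrt{2}}{- \frac{6717}{14260}} + \frac{15}{7} = \left(-1 + i \sqrt{2}\right) \left(- \frac{14260}{6717}\right) + \frac{15}{7} = \left(\frac{14260}{6717} - \frac{14260 i \sqrt{2}}{6717}\right) + \frac{15}{7} = \frac{200575}{47019} - \frac{14260 i \sqrt{2}}{6717}$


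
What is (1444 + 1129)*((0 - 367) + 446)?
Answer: 203267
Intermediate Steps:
(1444 + 1129)*((0 - 367) + 446) = 2573*(-367 + 446) = 2573*79 = 203267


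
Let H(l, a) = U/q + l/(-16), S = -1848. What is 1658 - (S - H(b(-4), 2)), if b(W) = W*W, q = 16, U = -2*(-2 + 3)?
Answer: 28039/8 ≈ 3504.9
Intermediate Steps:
U = -2 (U = -2*1 = -2)
b(W) = W²
H(l, a) = -⅛ - l/16 (H(l, a) = -2/16 + l/(-16) = -2*1/16 + l*(-1/16) = -⅛ - l/16)
1658 - (S - H(b(-4), 2)) = 1658 - (-1848 - (-⅛ - 1/16*(-4)²)) = 1658 - (-1848 - (-⅛ - 1/16*16)) = 1658 - (-1848 - (-⅛ - 1)) = 1658 - (-1848 - 1*(-9/8)) = 1658 - (-1848 + 9/8) = 1658 - 1*(-14775/8) = 1658 + 14775/8 = 28039/8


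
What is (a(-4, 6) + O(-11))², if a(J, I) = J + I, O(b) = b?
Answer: 81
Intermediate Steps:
a(J, I) = I + J
(a(-4, 6) + O(-11))² = ((6 - 4) - 11)² = (2 - 11)² = (-9)² = 81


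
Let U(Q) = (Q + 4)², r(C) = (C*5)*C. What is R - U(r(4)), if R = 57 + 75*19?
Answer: -5574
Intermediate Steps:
r(C) = 5*C² (r(C) = (5*C)*C = 5*C²)
U(Q) = (4 + Q)²
R = 1482 (R = 57 + 1425 = 1482)
R - U(r(4)) = 1482 - (4 + 5*4²)² = 1482 - (4 + 5*16)² = 1482 - (4 + 80)² = 1482 - 1*84² = 1482 - 1*7056 = 1482 - 7056 = -5574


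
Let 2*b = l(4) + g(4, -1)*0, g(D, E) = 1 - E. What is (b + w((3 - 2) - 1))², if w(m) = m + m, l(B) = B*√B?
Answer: 16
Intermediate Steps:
l(B) = B^(3/2)
w(m) = 2*m
b = 4 (b = (4^(3/2) + (1 - 1*(-1))*0)/2 = (8 + (1 + 1)*0)/2 = (8 + 2*0)/2 = (8 + 0)/2 = (½)*8 = 4)
(b + w((3 - 2) - 1))² = (4 + 2*((3 - 2) - 1))² = (4 + 2*(1 - 1))² = (4 + 2*0)² = (4 + 0)² = 4² = 16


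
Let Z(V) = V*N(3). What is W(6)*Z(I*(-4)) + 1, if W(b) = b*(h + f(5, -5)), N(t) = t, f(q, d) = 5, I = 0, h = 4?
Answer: 1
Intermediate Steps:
W(b) = 9*b (W(b) = b*(4 + 5) = b*9 = 9*b)
Z(V) = 3*V (Z(V) = V*3 = 3*V)
W(6)*Z(I*(-4)) + 1 = (9*6)*(3*(0*(-4))) + 1 = 54*(3*0) + 1 = 54*0 + 1 = 0 + 1 = 1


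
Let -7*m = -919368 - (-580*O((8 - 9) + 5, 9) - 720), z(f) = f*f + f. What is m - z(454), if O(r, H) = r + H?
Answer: -534882/7 ≈ -76412.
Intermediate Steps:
O(r, H) = H + r
z(f) = f + f**2 (z(f) = f**2 + f = f + f**2)
m = 911108/7 (m = -(-919368 - (-580*(9 + ((8 - 9) + 5)) - 720))/7 = -(-919368 - (-580*(9 + (-1 + 5)) - 720))/7 = -(-919368 - (-580*(9 + 4) - 720))/7 = -(-919368 - (-580*13 - 720))/7 = -(-919368 - (-7540 - 720))/7 = -(-919368 - 1*(-8260))/7 = -(-919368 + 8260)/7 = -1/7*(-911108) = 911108/7 ≈ 1.3016e+5)
m - z(454) = 911108/7 - 454*(1 + 454) = 911108/7 - 454*455 = 911108/7 - 1*206570 = 911108/7 - 206570 = -534882/7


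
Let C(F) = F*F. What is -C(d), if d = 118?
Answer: -13924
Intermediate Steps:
C(F) = F²
-C(d) = -1*118² = -1*13924 = -13924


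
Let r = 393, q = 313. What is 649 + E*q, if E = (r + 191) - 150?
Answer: 136491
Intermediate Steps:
E = 434 (E = (393 + 191) - 150 = 584 - 150 = 434)
649 + E*q = 649 + 434*313 = 649 + 135842 = 136491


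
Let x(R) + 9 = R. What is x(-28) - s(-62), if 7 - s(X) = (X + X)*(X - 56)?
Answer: 14588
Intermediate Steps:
x(R) = -9 + R
s(X) = 7 - 2*X*(-56 + X) (s(X) = 7 - (X + X)*(X - 56) = 7 - 2*X*(-56 + X))
x(-28) - s(-62) = (-9 - 28) - (7 - 2*(-62)**2 + 112*(-62)) = -37 - (7 - 2*3844 - 6944) = -37 - (7 - 7688 - 6944) = -37 - 1*(-14625) = -37 + 14625 = 14588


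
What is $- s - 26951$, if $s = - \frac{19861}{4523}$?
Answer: $- \frac{121879512}{4523} \approx -26947.0$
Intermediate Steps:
$s = - \frac{19861}{4523}$ ($s = \left(-19861\right) \frac{1}{4523} = - \frac{19861}{4523} \approx -4.3911$)
$- s - 26951 = \left(-1\right) \left(- \frac{19861}{4523}\right) - 26951 = \frac{19861}{4523} - 26951 = - \frac{121879512}{4523}$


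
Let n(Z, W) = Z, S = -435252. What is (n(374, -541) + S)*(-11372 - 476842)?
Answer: 212313527892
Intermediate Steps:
(n(374, -541) + S)*(-11372 - 476842) = (374 - 435252)*(-11372 - 476842) = -434878*(-488214) = 212313527892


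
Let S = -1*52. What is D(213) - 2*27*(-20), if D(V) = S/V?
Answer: 229988/213 ≈ 1079.8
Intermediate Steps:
S = -52
D(V) = -52/V
D(213) - 2*27*(-20) = -52/213 - 2*27*(-20) = -52*1/213 - 54*(-20) = -52/213 - 1*(-1080) = -52/213 + 1080 = 229988/213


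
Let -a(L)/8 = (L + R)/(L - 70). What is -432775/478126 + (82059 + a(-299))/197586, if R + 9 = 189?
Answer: -4269050782789/8714950103871 ≈ -0.48985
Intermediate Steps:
R = 180 (R = -9 + 189 = 180)
a(L) = -8*(180 + L)/(-70 + L) (a(L) = -8*(L + 180)/(L - 70) = -8*(180 + L)/(-70 + L))
-432775/478126 + (82059 + a(-299))/197586 = -432775/478126 + (82059 + 8*(-180 - 1*(-299))/(-70 - 299))/197586 = -432775*1/478126 + (82059 + 8*(-180 + 299)/(-369))*(1/197586) = -432775/478126 + (82059 + 8*(-1/369)*119)*(1/197586) = -432775/478126 + (82059 - 952/369)*(1/197586) = -432775/478126 + (30278819/369)*(1/197586) = -432775/478126 + 30278819/72909234 = -4269050782789/8714950103871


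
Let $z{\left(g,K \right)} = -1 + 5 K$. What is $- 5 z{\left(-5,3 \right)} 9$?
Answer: $-630$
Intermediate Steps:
$- 5 z{\left(-5,3 \right)} 9 = - 5 \left(-1 + 5 \cdot 3\right) 9 = - 5 \left(-1 + 15\right) 9 = \left(-5\right) 14 \cdot 9 = \left(-70\right) 9 = -630$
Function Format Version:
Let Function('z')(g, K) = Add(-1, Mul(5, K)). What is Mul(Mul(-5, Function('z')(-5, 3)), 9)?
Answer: -630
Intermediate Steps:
Mul(Mul(-5, Function('z')(-5, 3)), 9) = Mul(Mul(-5, Add(-1, Mul(5, 3))), 9) = Mul(Mul(-5, Add(-1, 15)), 9) = Mul(Mul(-5, 14), 9) = Mul(-70, 9) = -630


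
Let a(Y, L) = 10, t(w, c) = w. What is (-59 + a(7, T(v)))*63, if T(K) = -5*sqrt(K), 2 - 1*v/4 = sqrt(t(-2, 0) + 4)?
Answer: -3087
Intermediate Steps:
v = 8 - 4*sqrt(2) (v = 8 - 4*sqrt(-2 + 4) = 8 - 4*sqrt(2) ≈ 2.3431)
(-59 + a(7, T(v)))*63 = (-59 + 10)*63 = -49*63 = -3087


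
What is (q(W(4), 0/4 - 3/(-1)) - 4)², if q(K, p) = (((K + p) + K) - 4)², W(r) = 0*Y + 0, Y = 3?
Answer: 9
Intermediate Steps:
W(r) = 0 (W(r) = 0*3 + 0 = 0 + 0 = 0)
q(K, p) = (-4 + p + 2*K)² (q(K, p) = ((p + 2*K) - 4)² = (-4 + p + 2*K)²)
(q(W(4), 0/4 - 3/(-1)) - 4)² = ((-4 + (0/4 - 3/(-1)) + 2*0)² - 4)² = ((-4 + (0*(¼) - 3*(-1)) + 0)² - 4)² = ((-4 + (0 + 3) + 0)² - 4)² = ((-4 + 3 + 0)² - 4)² = ((-1)² - 4)² = (1 - 4)² = (-3)² = 9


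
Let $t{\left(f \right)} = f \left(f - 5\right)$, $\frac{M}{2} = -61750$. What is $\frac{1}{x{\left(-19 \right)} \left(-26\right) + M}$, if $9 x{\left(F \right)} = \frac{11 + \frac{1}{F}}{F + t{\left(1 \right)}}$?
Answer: $- \frac{3933}{485720092} \approx -8.0973 \cdot 10^{-6}$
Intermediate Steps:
$M = -123500$ ($M = 2 \left(-61750\right) = -123500$)
$t{\left(f \right)} = f \left(-5 + f\right)$
$x{\left(F \right)} = \frac{11 + \frac{1}{F}}{9 \left(-4 + F\right)}$ ($x{\left(F \right)} = \frac{\left(11 + \frac{1}{F}\right) \frac{1}{F + 1 \left(-5 + 1\right)}}{9} = \frac{\left(11 + \frac{1}{F}\right) \frac{1}{F + 1 \left(-4\right)}}{9} = \frac{\left(11 + \frac{1}{F}\right) \frac{1}{F - 4}}{9} = \frac{\left(11 + \frac{1}{F}\right) \frac{1}{-4 + F}}{9} = \frac{\frac{1}{-4 + F} \left(11 + \frac{1}{F}\right)}{9} = \frac{11 + \frac{1}{F}}{9 \left(-4 + F\right)}$)
$\frac{1}{x{\left(-19 \right)} \left(-26\right) + M} = \frac{1}{\frac{1 + 11 \left(-19\right)}{9 \left(-19\right) \left(-4 - 19\right)} \left(-26\right) - 123500} = \frac{1}{\frac{1}{9} \left(- \frac{1}{19}\right) \frac{1}{-23} \left(1 - 209\right) \left(-26\right) - 123500} = \frac{1}{\frac{1}{9} \left(- \frac{1}{19}\right) \left(- \frac{1}{23}\right) \left(-208\right) \left(-26\right) - 123500} = \frac{1}{\left(- \frac{208}{3933}\right) \left(-26\right) - 123500} = \frac{1}{\frac{5408}{3933} - 123500} = \frac{1}{- \frac{485720092}{3933}} = - \frac{3933}{485720092}$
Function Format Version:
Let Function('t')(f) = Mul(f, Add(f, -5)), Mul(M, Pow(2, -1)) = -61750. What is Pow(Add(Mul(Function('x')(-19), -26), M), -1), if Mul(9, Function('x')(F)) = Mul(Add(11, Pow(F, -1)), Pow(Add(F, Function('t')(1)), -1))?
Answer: Rational(-3933, 485720092) ≈ -8.0973e-6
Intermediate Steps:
M = -123500 (M = Mul(2, -61750) = -123500)
Function('t')(f) = Mul(f, Add(-5, f))
Function('x')(F) = Mul(Rational(1, 9), Pow(Add(-4, F), -1), Add(11, Pow(F, -1))) (Function('x')(F) = Mul(Rational(1, 9), Mul(Add(11, Pow(F, -1)), Pow(Add(F, Mul(1, Add(-5, 1))), -1))) = Mul(Rational(1, 9), Mul(Add(11, Pow(F, -1)), Pow(Add(F, Mul(1, -4)), -1))) = Mul(Rational(1, 9), Mul(Add(11, Pow(F, -1)), Pow(Add(F, -4), -1))) = Mul(Rational(1, 9), Mul(Add(11, Pow(F, -1)), Pow(Add(-4, F), -1))) = Mul(Rational(1, 9), Mul(Pow(Add(-4, F), -1), Add(11, Pow(F, -1)))) = Mul(Rational(1, 9), Pow(Add(-4, F), -1), Add(11, Pow(F, -1))))
Pow(Add(Mul(Function('x')(-19), -26), M), -1) = Pow(Add(Mul(Mul(Rational(1, 9), Pow(-19, -1), Pow(Add(-4, -19), -1), Add(1, Mul(11, -19))), -26), -123500), -1) = Pow(Add(Mul(Mul(Rational(1, 9), Rational(-1, 19), Pow(-23, -1), Add(1, -209)), -26), -123500), -1) = Pow(Add(Mul(Mul(Rational(1, 9), Rational(-1, 19), Rational(-1, 23), -208), -26), -123500), -1) = Pow(Add(Mul(Rational(-208, 3933), -26), -123500), -1) = Pow(Add(Rational(5408, 3933), -123500), -1) = Pow(Rational(-485720092, 3933), -1) = Rational(-3933, 485720092)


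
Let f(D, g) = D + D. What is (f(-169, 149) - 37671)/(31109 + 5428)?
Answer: -38009/36537 ≈ -1.0403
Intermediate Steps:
f(D, g) = 2*D
(f(-169, 149) - 37671)/(31109 + 5428) = (2*(-169) - 37671)/(31109 + 5428) = (-338 - 37671)/36537 = -38009*1/36537 = -38009/36537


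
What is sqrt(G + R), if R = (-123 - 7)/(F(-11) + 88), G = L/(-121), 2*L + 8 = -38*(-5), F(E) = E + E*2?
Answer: I*sqrt(377)/11 ≈ 1.7651*I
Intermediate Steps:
F(E) = 3*E (F(E) = E + 2*E = 3*E)
L = 91 (L = -4 + (-38*(-5))/2 = -4 + (1/2)*190 = -4 + 95 = 91)
G = -91/121 (G = 91/(-121) = 91*(-1/121) = -91/121 ≈ -0.75207)
R = -26/11 (R = (-123 - 7)/(3*(-11) + 88) = -130/(-33 + 88) = -130/55 = -130*1/55 = -26/11 ≈ -2.3636)
sqrt(G + R) = sqrt(-91/121 - 26/11) = sqrt(-377/121) = I*sqrt(377)/11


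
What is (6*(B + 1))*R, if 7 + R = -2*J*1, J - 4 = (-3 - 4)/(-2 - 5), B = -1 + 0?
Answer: 0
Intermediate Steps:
B = -1
J = 5 (J = 4 + (-3 - 4)/(-2 - 5) = 4 - 7/(-7) = 4 - 7*(-1/7) = 4 + 1 = 5)
R = -17 (R = -7 - 2*5*1 = -7 - 10*1 = -7 - 10 = -17)
(6*(B + 1))*R = (6*(-1 + 1))*(-17) = (6*0)*(-17) = 0*(-17) = 0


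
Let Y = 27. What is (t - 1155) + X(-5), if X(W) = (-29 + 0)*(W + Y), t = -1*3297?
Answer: -5090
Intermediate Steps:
t = -3297
X(W) = -783 - 29*W (X(W) = (-29 + 0)*(W + 27) = -29*(27 + W) = -783 - 29*W)
(t - 1155) + X(-5) = (-3297 - 1155) + (-783 - 29*(-5)) = -4452 + (-783 + 145) = -4452 - 638 = -5090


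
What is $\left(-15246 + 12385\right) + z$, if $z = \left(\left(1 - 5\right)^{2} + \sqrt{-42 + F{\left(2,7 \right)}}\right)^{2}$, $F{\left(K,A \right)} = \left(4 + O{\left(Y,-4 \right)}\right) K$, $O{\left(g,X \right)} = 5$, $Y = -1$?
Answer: $-2629 + 64 i \sqrt{6} \approx -2629.0 + 156.77 i$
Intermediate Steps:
$F{\left(K,A \right)} = 9 K$ ($F{\left(K,A \right)} = \left(4 + 5\right) K = 9 K$)
$z = \left(16 + 2 i \sqrt{6}\right)^{2}$ ($z = \left(\left(1 - 5\right)^{2} + \sqrt{-42 + 9 \cdot 2}\right)^{2} = \left(\left(-4\right)^{2} + \sqrt{-42 + 18}\right)^{2} = \left(16 + \sqrt{-24}\right)^{2} = \left(16 + 2 i \sqrt{6}\right)^{2} \approx 232.0 + 156.77 i$)
$\left(-15246 + 12385\right) + z = \left(-15246 + 12385\right) + \left(232 + 64 i \sqrt{6}\right) = -2861 + \left(232 + 64 i \sqrt{6}\right) = -2629 + 64 i \sqrt{6}$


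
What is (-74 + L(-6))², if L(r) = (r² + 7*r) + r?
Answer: 7396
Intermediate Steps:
L(r) = r² + 8*r
(-74 + L(-6))² = (-74 - 6*(8 - 6))² = (-74 - 6*2)² = (-74 - 12)² = (-86)² = 7396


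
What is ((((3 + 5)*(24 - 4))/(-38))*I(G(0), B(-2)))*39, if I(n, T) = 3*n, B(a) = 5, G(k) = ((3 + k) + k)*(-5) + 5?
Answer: 93600/19 ≈ 4926.3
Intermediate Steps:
G(k) = -10 - 10*k (G(k) = (3 + 2*k)*(-5) + 5 = (-15 - 10*k) + 5 = -10 - 10*k)
((((3 + 5)*(24 - 4))/(-38))*I(G(0), B(-2)))*39 = ((((3 + 5)*(24 - 4))/(-38))*(3*(-10 - 10*0)))*39 = (((8*20)*(-1/38))*(3*(-10 + 0)))*39 = ((160*(-1/38))*(3*(-10)))*39 = -80/19*(-30)*39 = (2400/19)*39 = 93600/19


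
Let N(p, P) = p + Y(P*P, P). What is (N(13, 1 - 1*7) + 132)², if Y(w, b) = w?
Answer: 32761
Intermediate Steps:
N(p, P) = p + P² (N(p, P) = p + P*P = p + P²)
(N(13, 1 - 1*7) + 132)² = ((13 + (1 - 1*7)²) + 132)² = ((13 + (1 - 7)²) + 132)² = ((13 + (-6)²) + 132)² = ((13 + 36) + 132)² = (49 + 132)² = 181² = 32761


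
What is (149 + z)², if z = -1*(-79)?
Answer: 51984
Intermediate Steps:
z = 79
(149 + z)² = (149 + 79)² = 228² = 51984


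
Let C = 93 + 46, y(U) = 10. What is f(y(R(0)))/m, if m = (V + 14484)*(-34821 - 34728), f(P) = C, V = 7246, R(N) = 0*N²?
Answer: -139/1511299770 ≈ -9.1974e-8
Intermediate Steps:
R(N) = 0
C = 139
f(P) = 139
m = -1511299770 (m = (7246 + 14484)*(-34821 - 34728) = 21730*(-69549) = -1511299770)
f(y(R(0)))/m = 139/(-1511299770) = 139*(-1/1511299770) = -139/1511299770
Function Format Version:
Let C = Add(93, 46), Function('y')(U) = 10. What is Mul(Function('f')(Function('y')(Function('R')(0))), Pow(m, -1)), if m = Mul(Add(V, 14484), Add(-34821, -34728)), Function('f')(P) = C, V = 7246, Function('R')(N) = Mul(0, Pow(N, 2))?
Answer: Rational(-139, 1511299770) ≈ -9.1974e-8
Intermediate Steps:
Function('R')(N) = 0
C = 139
Function('f')(P) = 139
m = -1511299770 (m = Mul(Add(7246, 14484), Add(-34821, -34728)) = Mul(21730, -69549) = -1511299770)
Mul(Function('f')(Function('y')(Function('R')(0))), Pow(m, -1)) = Mul(139, Pow(-1511299770, -1)) = Mul(139, Rational(-1, 1511299770)) = Rational(-139, 1511299770)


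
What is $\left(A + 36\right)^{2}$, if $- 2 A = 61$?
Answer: $\frac{121}{4} \approx 30.25$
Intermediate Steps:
$A = - \frac{61}{2}$ ($A = \left(- \frac{1}{2}\right) 61 = - \frac{61}{2} \approx -30.5$)
$\left(A + 36\right)^{2} = \left(- \frac{61}{2} + 36\right)^{2} = \left(\frac{11}{2}\right)^{2} = \frac{121}{4}$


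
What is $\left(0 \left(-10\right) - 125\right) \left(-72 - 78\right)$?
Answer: $18750$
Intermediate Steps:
$\left(0 \left(-10\right) - 125\right) \left(-72 - 78\right) = \left(0 - 125\right) \left(-72 - 78\right) = \left(-125\right) \left(-150\right) = 18750$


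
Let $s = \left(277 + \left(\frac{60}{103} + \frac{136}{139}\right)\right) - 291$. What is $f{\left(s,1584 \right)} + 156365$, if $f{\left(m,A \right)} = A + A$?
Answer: $159533$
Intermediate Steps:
$s = - \frac{178090}{14317}$ ($s = \left(277 + \left(60 \cdot \frac{1}{103} + 136 \cdot \frac{1}{139}\right)\right) - 291 = \left(277 + \left(\frac{60}{103} + \frac{136}{139}\right)\right) - 291 = \left(277 + \frac{22348}{14317}\right) - 291 = \frac{3988157}{14317} - 291 = - \frac{178090}{14317} \approx -12.439$)
$f{\left(m,A \right)} = 2 A$
$f{\left(s,1584 \right)} + 156365 = 2 \cdot 1584 + 156365 = 3168 + 156365 = 159533$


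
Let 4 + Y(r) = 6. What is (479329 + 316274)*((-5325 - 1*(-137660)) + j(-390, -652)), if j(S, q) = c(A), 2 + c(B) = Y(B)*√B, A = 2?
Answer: 105284531799 + 1591206*√2 ≈ 1.0529e+11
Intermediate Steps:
Y(r) = 2 (Y(r) = -4 + 6 = 2)
c(B) = -2 + 2*√B
j(S, q) = -2 + 2*√2
(479329 + 316274)*((-5325 - 1*(-137660)) + j(-390, -652)) = (479329 + 316274)*((-5325 - 1*(-137660)) + (-2 + 2*√2)) = 795603*((-5325 + 137660) + (-2 + 2*√2)) = 795603*(132335 + (-2 + 2*√2)) = 795603*(132333 + 2*√2) = 105284531799 + 1591206*√2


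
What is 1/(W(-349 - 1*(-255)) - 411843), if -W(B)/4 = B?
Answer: -1/411467 ≈ -2.4303e-6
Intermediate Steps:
W(B) = -4*B
1/(W(-349 - 1*(-255)) - 411843) = 1/(-4*(-349 - 1*(-255)) - 411843) = 1/(-4*(-349 + 255) - 411843) = 1/(-4*(-94) - 411843) = 1/(376 - 411843) = 1/(-411467) = -1/411467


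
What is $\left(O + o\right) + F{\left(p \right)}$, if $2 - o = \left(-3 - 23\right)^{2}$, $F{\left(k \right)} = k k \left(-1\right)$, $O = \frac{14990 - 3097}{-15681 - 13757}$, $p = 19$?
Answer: $- \frac{30480223}{29438} \approx -1035.4$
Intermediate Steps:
$O = - \frac{11893}{29438}$ ($O = \frac{11893}{-29438} = 11893 \left(- \frac{1}{29438}\right) = - \frac{11893}{29438} \approx -0.404$)
$F{\left(k \right)} = - k^{2}$ ($F{\left(k \right)} = k^{2} \left(-1\right) = - k^{2}$)
$o = -674$ ($o = 2 - \left(-3 - 23\right)^{2} = 2 - \left(-26\right)^{2} = 2 - 676 = -674$)
$\left(O + o\right) + F{\left(p \right)} = \left(- \frac{11893}{29438} - 674\right) - 19^{2} = - \frac{19853105}{29438} - 361 = - \frac{30480223}{29438}$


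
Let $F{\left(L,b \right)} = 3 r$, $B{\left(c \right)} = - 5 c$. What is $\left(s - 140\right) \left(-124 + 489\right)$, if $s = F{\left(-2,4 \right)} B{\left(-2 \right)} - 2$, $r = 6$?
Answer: $13870$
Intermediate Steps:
$F{\left(L,b \right)} = 18$ ($F{\left(L,b \right)} = 3 \cdot 6 = 18$)
$s = 178$ ($s = 18 \left(\left(-5\right) \left(-2\right)\right) - 2 = 18 \cdot 10 - 2 = 180 - 2 = 178$)
$\left(s - 140\right) \left(-124 + 489\right) = \left(178 - 140\right) \left(-124 + 489\right) = \left(178 - 140\right) 365 = 38 \cdot 365 = 13870$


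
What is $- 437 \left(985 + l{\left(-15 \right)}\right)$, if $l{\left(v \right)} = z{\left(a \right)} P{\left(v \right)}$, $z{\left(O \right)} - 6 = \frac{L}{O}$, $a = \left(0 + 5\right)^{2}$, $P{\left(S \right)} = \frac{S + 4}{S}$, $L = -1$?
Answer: $- \frac{162133118}{375} \approx -4.3236 \cdot 10^{5}$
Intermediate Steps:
$P{\left(S \right)} = \frac{4 + S}{S}$
$a = 25$ ($a = 5^{2} = 25$)
$z{\left(O \right)} = 6 - \frac{1}{O}$
$l{\left(v \right)} = \frac{149 \left(4 + v\right)}{25 v}$ ($l{\left(v \right)} = \left(6 - \frac{1}{25}\right) \frac{4 + v}{v} = \frac{149 \frac{4 + v}{v}}{25} = \frac{149 \left(4 + v\right)}{25 v}$)
$- 437 \left(985 + l{\left(-15 \right)}\right) = - 437 \left(985 + \frac{149 \left(4 - 15\right)}{25 \left(-15\right)}\right) = - 437 \left(985 + \frac{149}{25} \left(- \frac{1}{15}\right) \left(-11\right)\right) = - 437 \left(985 + \frac{1639}{375}\right) = \left(-437\right) \frac{371014}{375} = - \frac{162133118}{375}$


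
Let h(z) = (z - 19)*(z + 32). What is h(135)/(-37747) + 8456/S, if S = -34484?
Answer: -246803170/325416887 ≈ -0.75842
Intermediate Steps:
h(z) = (-19 + z)*(32 + z)
h(135)/(-37747) + 8456/S = (-608 + 135² + 13*135)/(-37747) + 8456/(-34484) = (-608 + 18225 + 1755)*(-1/37747) + 8456*(-1/34484) = 19372*(-1/37747) - 2114/8621 = -19372/37747 - 2114/8621 = -246803170/325416887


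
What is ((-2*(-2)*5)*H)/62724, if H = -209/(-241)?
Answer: 1045/3779121 ≈ 0.00027652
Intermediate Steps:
H = 209/241 (H = -209*(-1/241) = 209/241 ≈ 0.86722)
((-2*(-2)*5)*H)/62724 = ((-2*(-2)*5)*(209/241))/62724 = ((4*5)*(209/241))*(1/62724) = (20*(209/241))*(1/62724) = (4180/241)*(1/62724) = 1045/3779121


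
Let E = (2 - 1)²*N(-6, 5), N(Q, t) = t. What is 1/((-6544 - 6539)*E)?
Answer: -1/65415 ≈ -1.5287e-5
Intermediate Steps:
E = 5 (E = (2 - 1)²*5 = 1²*5 = 1*5 = 5)
1/((-6544 - 6539)*E) = 1/(-6544 - 6539*5) = (⅕)/(-13083) = -1/13083*⅕ = -1/65415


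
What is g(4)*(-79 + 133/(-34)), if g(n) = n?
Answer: -5638/17 ≈ -331.65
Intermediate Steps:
g(4)*(-79 + 133/(-34)) = 4*(-79 + 133/(-34)) = 4*(-79 + 133*(-1/34)) = 4*(-79 - 133/34) = 4*(-2819/34) = -5638/17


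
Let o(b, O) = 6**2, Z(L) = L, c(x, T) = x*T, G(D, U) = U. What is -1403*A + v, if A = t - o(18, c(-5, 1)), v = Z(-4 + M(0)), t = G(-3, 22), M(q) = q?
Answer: 19638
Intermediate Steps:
c(x, T) = T*x
o(b, O) = 36
t = 22
v = -4 (v = -4 + 0 = -4)
A = -14 (A = 22 - 1*36 = 22 - 36 = -14)
-1403*A + v = -1403*(-14) - 4 = 19642 - 4 = 19638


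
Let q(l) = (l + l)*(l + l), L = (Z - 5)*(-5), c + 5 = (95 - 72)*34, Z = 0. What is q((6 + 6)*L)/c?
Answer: 120000/259 ≈ 463.32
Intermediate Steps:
c = 777 (c = -5 + (95 - 72)*34 = -5 + 23*34 = -5 + 782 = 777)
L = 25 (L = (0 - 5)*(-5) = -5*(-5) = 25)
q(l) = 4*l**2 (q(l) = (2*l)*(2*l) = 4*l**2)
q((6 + 6)*L)/c = (4*((6 + 6)*25)**2)/777 = (4*(12*25)**2)*(1/777) = (4*300**2)*(1/777) = (4*90000)*(1/777) = 360000*(1/777) = 120000/259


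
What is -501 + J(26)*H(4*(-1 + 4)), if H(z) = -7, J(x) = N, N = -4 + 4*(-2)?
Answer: -417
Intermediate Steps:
N = -12 (N = -4 - 8 = -12)
J(x) = -12
-501 + J(26)*H(4*(-1 + 4)) = -501 - 12*(-7) = -501 + 84 = -417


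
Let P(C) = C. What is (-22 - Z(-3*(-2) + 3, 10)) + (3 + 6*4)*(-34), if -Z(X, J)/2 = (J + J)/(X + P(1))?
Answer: -936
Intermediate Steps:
Z(X, J) = -4*J/(1 + X) (Z(X, J) = -2*(J + J)/(X + 1) = -2*2*J/(1 + X) = -4*J/(1 + X))
(-22 - Z(-3*(-2) + 3, 10)) + (3 + 6*4)*(-34) = (-22 - (-4)*10/(1 + (-3*(-2) + 3))) + (3 + 6*4)*(-34) = (-22 - (-4)*10/(1 + (6 + 3))) + (3 + 24)*(-34) = (-22 - (-4)*10/(1 + 9)) + 27*(-34) = (-22 - (-4)*10/10) - 918 = (-22 - 1*(-4)) - 918 = (-22 + 4) - 918 = -18 - 918 = -936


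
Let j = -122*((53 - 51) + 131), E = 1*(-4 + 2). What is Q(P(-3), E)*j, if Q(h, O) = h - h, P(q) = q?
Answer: 0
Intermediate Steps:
E = -2 (E = 1*(-2) = -2)
Q(h, O) = 0
j = -16226 (j = -122*(2 + 131) = -122*133 = -16226)
Q(P(-3), E)*j = 0*(-16226) = 0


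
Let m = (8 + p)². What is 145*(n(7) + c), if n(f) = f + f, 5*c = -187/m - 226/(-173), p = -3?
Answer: 8005421/4325 ≈ 1851.0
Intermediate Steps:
m = 25 (m = (8 - 3)² = 5² = 25)
c = -26701/21625 (c = (-187/25 - 226/(-173))/5 = (-187*1/25 - 226*(-1/173))/5 = (-187/25 + 226/173)/5 = (⅕)*(-26701/4325) = -26701/21625 ≈ -1.2347)
n(f) = 2*f
145*(n(7) + c) = 145*(2*7 - 26701/21625) = 145*(14 - 26701/21625) = 145*(276049/21625) = 8005421/4325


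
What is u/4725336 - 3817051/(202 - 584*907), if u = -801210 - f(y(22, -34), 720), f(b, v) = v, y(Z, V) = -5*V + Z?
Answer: 1467686483013/208499938108 ≈ 7.0393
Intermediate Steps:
y(Z, V) = Z - 5*V
u = -801930 (u = -801210 - 1*720 = -801210 - 720 = -801930)
u/4725336 - 3817051/(202 - 584*907) = -801930/4725336 - 3817051/(202 - 584*907) = -801930*1/4725336 - 3817051/(202 - 529688) = -133655/787556 - 3817051/(-529486) = -133655/787556 - 3817051*(-1/529486) = -133655/787556 + 3817051/529486 = 1467686483013/208499938108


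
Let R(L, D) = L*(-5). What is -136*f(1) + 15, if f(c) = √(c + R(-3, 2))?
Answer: -529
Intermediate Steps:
R(L, D) = -5*L
f(c) = √(15 + c) (f(c) = √(c - 5*(-3)) = √(c + 15) = √(15 + c))
-136*f(1) + 15 = -136*√(15 + 1) + 15 = -136*√16 + 15 = -136*4 + 15 = -544 + 15 = -529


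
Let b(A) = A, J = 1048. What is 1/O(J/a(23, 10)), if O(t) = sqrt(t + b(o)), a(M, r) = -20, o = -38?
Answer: -I*sqrt(565)/226 ≈ -0.10518*I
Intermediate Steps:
O(t) = sqrt(-38 + t) (O(t) = sqrt(t - 38) = sqrt(-38 + t))
1/O(J/a(23, 10)) = 1/(sqrt(-38 + 1048/(-20))) = 1/(sqrt(-38 + 1048*(-1/20))) = 1/(sqrt(-38 - 262/5)) = 1/(sqrt(-452/5)) = 1/(2*I*sqrt(565)/5) = -I*sqrt(565)/226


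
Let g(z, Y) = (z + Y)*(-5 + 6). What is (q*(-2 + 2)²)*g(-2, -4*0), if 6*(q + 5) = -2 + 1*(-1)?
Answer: 0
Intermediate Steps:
g(z, Y) = Y + z (g(z, Y) = (Y + z)*1 = Y + z)
q = -11/2 (q = -5 + (-2 + 1*(-1))/6 = -5 + (-2 - 1)/6 = -5 + (⅙)*(-3) = -5 - ½ = -11/2 ≈ -5.5000)
(q*(-2 + 2)²)*g(-2, -4*0) = (-11*(-2 + 2)²/2)*(-4*0 - 2) = (-11/2*0²)*(0 - 2) = -11/2*0*(-2) = 0*(-2) = 0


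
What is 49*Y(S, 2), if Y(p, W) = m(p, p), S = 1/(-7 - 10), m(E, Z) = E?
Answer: -49/17 ≈ -2.8824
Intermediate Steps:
S = -1/17 (S = 1/(-17) = -1/17 ≈ -0.058824)
Y(p, W) = p
49*Y(S, 2) = 49*(-1/17) = -49/17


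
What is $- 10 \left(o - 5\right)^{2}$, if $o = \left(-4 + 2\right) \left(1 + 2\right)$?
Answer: $-1210$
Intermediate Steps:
$o = -6$ ($o = \left(-2\right) 3 = -6$)
$- 10 \left(o - 5\right)^{2} = - 10 \left(-6 - 5\right)^{2} = - 10 \left(-11\right)^{2} = \left(-10\right) 121 = -1210$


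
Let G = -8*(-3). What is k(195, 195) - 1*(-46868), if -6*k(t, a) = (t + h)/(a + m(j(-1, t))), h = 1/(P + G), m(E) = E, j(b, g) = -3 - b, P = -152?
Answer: 6946937473/148224 ≈ 46868.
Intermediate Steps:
G = 24
h = -1/128 (h = 1/(-152 + 24) = 1/(-128) = -1/128 ≈ -0.0078125)
k(t, a) = -(-1/128 + t)/(6*(-2 + a)) (k(t, a) = -(t - 1/128)/(6*(a + (-3 - 1*(-1)))) = -(-1/128 + t)/(6*(a + (-3 + 1))) = -(-1/128 + t)/(6*(a - 2)) = -(-1/128 + t)/(6*(-2 + a)))
k(195, 195) - 1*(-46868) = (1 - 128*195)/(768*(-2 + 195)) - 1*(-46868) = (1/768)*(1 - 24960)/193 + 46868 = (1/768)*(1/193)*(-24959) + 46868 = -24959/148224 + 46868 = 6946937473/148224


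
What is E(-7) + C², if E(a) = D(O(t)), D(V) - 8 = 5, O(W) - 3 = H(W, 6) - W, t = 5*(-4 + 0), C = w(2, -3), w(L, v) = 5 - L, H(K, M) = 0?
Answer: 22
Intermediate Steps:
C = 3 (C = 5 - 1*2 = 5 - 2 = 3)
t = -20 (t = 5*(-4) = -20)
O(W) = 3 - W (O(W) = 3 + (0 - W) = 3 - W)
D(V) = 13 (D(V) = 8 + 5 = 13)
E(a) = 13
E(-7) + C² = 13 + 3² = 13 + 9 = 22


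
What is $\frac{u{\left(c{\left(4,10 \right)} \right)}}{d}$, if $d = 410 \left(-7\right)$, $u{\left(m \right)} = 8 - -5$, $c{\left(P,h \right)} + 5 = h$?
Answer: $- \frac{13}{2870} \approx -0.0045296$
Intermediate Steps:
$c{\left(P,h \right)} = -5 + h$
$u{\left(m \right)} = 13$ ($u{\left(m \right)} = 8 + 5 = 13$)
$d = -2870$
$\frac{u{\left(c{\left(4,10 \right)} \right)}}{d} = \frac{13}{-2870} = 13 \left(- \frac{1}{2870}\right) = - \frac{13}{2870}$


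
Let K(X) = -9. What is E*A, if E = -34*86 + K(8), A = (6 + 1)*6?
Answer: -123186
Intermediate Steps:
A = 42 (A = 7*6 = 42)
E = -2933 (E = -34*86 - 9 = -2924 - 9 = -2933)
E*A = -2933*42 = -123186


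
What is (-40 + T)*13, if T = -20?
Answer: -780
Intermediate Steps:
(-40 + T)*13 = (-40 - 20)*13 = -60*13 = -780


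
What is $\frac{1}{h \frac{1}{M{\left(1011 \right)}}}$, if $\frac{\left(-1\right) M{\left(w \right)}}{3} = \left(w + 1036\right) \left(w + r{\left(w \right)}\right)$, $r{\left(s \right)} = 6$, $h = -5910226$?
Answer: $\frac{6245397}{5910226} \approx 1.0567$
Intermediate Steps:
$M{\left(w \right)} = - 3 \left(6 + w\right) \left(1036 + w\right)$ ($M{\left(w \right)} = - 3 \left(w + 1036\right) \left(w + 6\right) = - 3 \left(1036 + w\right) \left(6 + w\right) = - 3 \left(6 + w\right) \left(1036 + w\right)$)
$\frac{1}{h \frac{1}{M{\left(1011 \right)}}} = \frac{1}{\left(-5910226\right) \frac{1}{-18648 - 3160386 - 3 \cdot 1011^{2}}} = \frac{1}{\left(-5910226\right) \frac{1}{-18648 - 3160386 - 3066363}} = \frac{1}{\left(-5910226\right) \frac{1}{-6245397}} = \frac{1}{\left(-5910226\right) \left(- \frac{1}{6245397}\right)} = \frac{1}{\frac{5910226}{6245397}} = \frac{6245397}{5910226}$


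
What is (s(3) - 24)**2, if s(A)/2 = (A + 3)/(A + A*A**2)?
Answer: 13924/25 ≈ 556.96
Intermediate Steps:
s(A) = 2*(3 + A)/(A + A**3) (s(A) = 2*((A + 3)/(A + A*A**2)) = 2*((3 + A)/(A + A**3)) = 2*(3 + A)/(A + A**3))
(s(3) - 24)**2 = ((6 + 2*3)/(3 + 3**3) - 24)**2 = ((6 + 6)/(3 + 27) - 24)**2 = (12/30 - 24)**2 = ((1/30)*12 - 24)**2 = (2/5 - 24)**2 = (-118/5)**2 = 13924/25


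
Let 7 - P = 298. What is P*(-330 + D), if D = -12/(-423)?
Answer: 4513022/47 ≈ 96022.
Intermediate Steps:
P = -291 (P = 7 - 1*298 = 7 - 298 = -291)
D = 4/141 (D = -12*(-1/423) = 4/141 ≈ 0.028369)
P*(-330 + D) = -291*(-330 + 4/141) = -291*(-46526/141) = 4513022/47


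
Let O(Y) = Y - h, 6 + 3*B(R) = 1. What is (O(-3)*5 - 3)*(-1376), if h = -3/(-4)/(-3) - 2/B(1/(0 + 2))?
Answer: 31304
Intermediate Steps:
B(R) = -5/3 (B(R) = -2 + (1/3)*1 = -2 + 1/3 = -5/3)
h = 19/20 (h = -3/(-4)/(-3) - 2/(-5/3) = -3*(-1/4)*(-1/3) - 2*(-3/5) = (3/4)*(-1/3) + 6/5 = -1/4 + 6/5 = 19/20 ≈ 0.95000)
O(Y) = -19/20 + Y (O(Y) = Y - 1*19/20 = Y - 19/20 = -19/20 + Y)
(O(-3)*5 - 3)*(-1376) = ((-19/20 - 3)*5 - 3)*(-1376) = (-79/20*5 - 3)*(-1376) = (-79/4 - 3)*(-1376) = -91/4*(-1376) = 31304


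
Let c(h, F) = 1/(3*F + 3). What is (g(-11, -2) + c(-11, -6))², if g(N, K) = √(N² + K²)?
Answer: 28126/225 - 2*√5/3 ≈ 123.51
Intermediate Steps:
g(N, K) = √(K² + N²)
c(h, F) = 1/(3 + 3*F)
(g(-11, -2) + c(-11, -6))² = (√((-2)² + (-11)²) + 1/(3*(1 - 6)))² = (√(4 + 121) + (⅓)/(-5))² = (√125 + (⅓)*(-⅕))² = (5*√5 - 1/15)² = (-1/15 + 5*√5)²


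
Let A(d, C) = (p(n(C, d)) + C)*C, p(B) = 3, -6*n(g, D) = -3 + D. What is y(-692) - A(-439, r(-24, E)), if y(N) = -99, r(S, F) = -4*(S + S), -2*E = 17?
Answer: -37539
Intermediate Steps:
E = -17/2 (E = -1/2*17 = -17/2 ≈ -8.5000)
r(S, F) = -8*S
n(g, D) = 1/2 - D/6 (n(g, D) = -(-3 + D)/6 = 1/2 - D/6)
A(d, C) = C*(3 + C) (A(d, C) = (3 + C)*C = C*(3 + C))
y(-692) - A(-439, r(-24, E)) = -99 - (-8*(-24))*(3 - 8*(-24)) = -99 - 192*(3 + 192) = -99 - 192*195 = -99 - 1*37440 = -99 - 37440 = -37539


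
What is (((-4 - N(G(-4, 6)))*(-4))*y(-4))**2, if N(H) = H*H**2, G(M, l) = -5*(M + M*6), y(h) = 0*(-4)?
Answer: 0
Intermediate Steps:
y(h) = 0
G(M, l) = -35*M (G(M, l) = -5*(M + 6*M) = -35*M)
N(H) = H**3
(((-4 - N(G(-4, 6)))*(-4))*y(-4))**2 = (((-4 - (-35*(-4))**3)*(-4))*0)**2 = (((-4 - 1*140**3)*(-4))*0)**2 = (((-4 - 1*2744000)*(-4))*0)**2 = (((-4 - 2744000)*(-4))*0)**2 = (-2744004*(-4)*0)**2 = (10976016*0)**2 = 0**2 = 0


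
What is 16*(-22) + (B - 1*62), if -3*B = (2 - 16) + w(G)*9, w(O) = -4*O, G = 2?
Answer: -1156/3 ≈ -385.33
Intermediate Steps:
B = 86/3 (B = -((2 - 16) - 4*2*9)/3 = -(-14 - 8*9)/3 = -(-14 - 72)/3 = -1/3*(-86) = 86/3 ≈ 28.667)
16*(-22) + (B - 1*62) = 16*(-22) + (86/3 - 1*62) = -352 + (86/3 - 62) = -352 - 100/3 = -1156/3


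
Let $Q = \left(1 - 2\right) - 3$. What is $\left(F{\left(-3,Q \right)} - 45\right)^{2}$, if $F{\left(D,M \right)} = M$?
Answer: $2401$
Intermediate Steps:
$Q = -4$ ($Q = -1 - 3 = -4$)
$\left(F{\left(-3,Q \right)} - 45\right)^{2} = \left(-4 - 45\right)^{2} = \left(-49\right)^{2} = 2401$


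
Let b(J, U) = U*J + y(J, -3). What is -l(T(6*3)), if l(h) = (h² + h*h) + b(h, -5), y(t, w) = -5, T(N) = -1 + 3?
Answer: 7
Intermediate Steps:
T(N) = 2
b(J, U) = -5 + J*U (b(J, U) = U*J - 5 = J*U - 5 = -5 + J*U)
l(h) = -5 - 5*h + 2*h² (l(h) = (h² + h*h) + (-5 + h*(-5)) = (h² + h²) + (-5 - 5*h) = 2*h² + (-5 - 5*h) = -5 - 5*h + 2*h²)
-l(T(6*3)) = -(-5 - 5*2 + 2*2²) = -(-5 - 10 + 2*4) = -(-5 - 10 + 8) = -1*(-7) = 7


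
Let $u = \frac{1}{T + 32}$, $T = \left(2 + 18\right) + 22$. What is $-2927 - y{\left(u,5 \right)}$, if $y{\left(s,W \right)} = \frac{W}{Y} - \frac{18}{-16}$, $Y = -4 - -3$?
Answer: $- \frac{23385}{8} \approx -2923.1$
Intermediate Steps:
$T = 42$ ($T = 20 + 22 = 42$)
$Y = -1$ ($Y = -4 + 3 = -1$)
$u = \frac{1}{74}$ ($u = \frac{1}{42 + 32} = \frac{1}{74} \approx 0.013514$)
$y{\left(s,W \right)} = \frac{9}{8} - W$ ($y{\left(s,W \right)} = \frac{W}{-1} - \frac{18}{-16} = W \left(-1\right) - - \frac{9}{8} = - W + \frac{9}{8} = \frac{9}{8} - W$)
$-2927 - y{\left(u,5 \right)} = -2927 - \left(\frac{9}{8} - 5\right) = -2927 - - \frac{31}{8} = -2927 + \frac{31}{8} = - \frac{23385}{8}$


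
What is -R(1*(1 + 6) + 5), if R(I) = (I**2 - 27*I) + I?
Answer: 168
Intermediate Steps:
R(I) = I**2 - 26*I
-R(1*(1 + 6) + 5) = -(1*(1 + 6) + 5)*(-26 + (1*(1 + 6) + 5)) = -(1*7 + 5)*(-26 + (1*7 + 5)) = -(7 + 5)*(-26 + (7 + 5)) = -12*(-26 + 12) = -12*(-14) = -1*(-168) = 168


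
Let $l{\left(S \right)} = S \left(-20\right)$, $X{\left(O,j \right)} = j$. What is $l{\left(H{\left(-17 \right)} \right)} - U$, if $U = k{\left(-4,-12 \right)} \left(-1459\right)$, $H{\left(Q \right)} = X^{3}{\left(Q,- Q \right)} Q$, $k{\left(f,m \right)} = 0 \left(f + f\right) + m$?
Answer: $1652912$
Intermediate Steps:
$k{\left(f,m \right)} = m$ ($k{\left(f,m \right)} = 0 \cdot 2 f + m = 0 + m = m$)
$H{\left(Q \right)} = - Q^{4}$ ($H{\left(Q \right)} = \left(- Q\right)^{3} Q = - Q^{3} Q = - Q^{4}$)
$U = 17508$ ($U = \left(-12\right) \left(-1459\right) = 17508$)
$l{\left(S \right)} = - 20 S$
$l{\left(H{\left(-17 \right)} \right)} - U = - 20 \left(- \left(-17\right)^{4}\right) - 17508 = - 20 \left(\left(-1\right) 83521\right) - 17508 = \left(-20\right) \left(-83521\right) - 17508 = 1670420 - 17508 = 1652912$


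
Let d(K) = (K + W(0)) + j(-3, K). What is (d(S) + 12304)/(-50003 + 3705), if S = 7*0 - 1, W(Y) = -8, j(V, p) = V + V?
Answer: -12289/46298 ≈ -0.26543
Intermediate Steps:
j(V, p) = 2*V
S = -1 (S = 0 - 1 = -1)
d(K) = -14 + K (d(K) = (K - 8) + 2*(-3) = (-8 + K) - 6 = -14 + K)
(d(S) + 12304)/(-50003 + 3705) = ((-14 - 1) + 12304)/(-50003 + 3705) = (-15 + 12304)/(-46298) = 12289*(-1/46298) = -12289/46298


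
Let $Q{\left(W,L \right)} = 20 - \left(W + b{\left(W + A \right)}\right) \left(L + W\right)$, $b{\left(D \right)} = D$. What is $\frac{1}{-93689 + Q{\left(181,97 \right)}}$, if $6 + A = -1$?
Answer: $- \frac{1}{192359} \approx -5.1986 \cdot 10^{-6}$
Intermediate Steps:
$A = -7$ ($A = -6 - 1 = -7$)
$Q{\left(W,L \right)} = 20 - \left(-7 + 2 W\right) \left(L + W\right)$ ($Q{\left(W,L \right)} = 20 - \left(W + \left(W - 7\right)\right) \left(L + W\right) = 20 - \left(W + \left(-7 + W\right)\right) \left(L + W\right) = 20 - \left(-7 + 2 W\right) \left(L + W\right)$)
$\frac{1}{-93689 + Q{\left(181,97 \right)}} = \frac{1}{-93689 - \left(32741 + 17557 + 278 \left(-7 + 181\right)\right)} = \frac{1}{-93689 - \left(50298 + 48372\right)} = \frac{1}{-93689 - 98670} = \frac{1}{-192359} = - \frac{1}{192359}$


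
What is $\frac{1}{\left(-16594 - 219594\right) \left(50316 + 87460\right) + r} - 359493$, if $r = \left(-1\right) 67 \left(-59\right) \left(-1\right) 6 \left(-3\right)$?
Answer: $- \frac{11698249754105863}{32540966734} \approx -3.5949 \cdot 10^{5}$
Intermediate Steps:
$r = 71154$ ($r = \left(-67\right) \left(-59\right) \left(\left(-6\right) \left(-3\right)\right) = 3953 \cdot 18 = 71154$)
$\frac{1}{\left(-16594 - 219594\right) \left(50316 + 87460\right) + r} - 359493 = \frac{1}{\left(-16594 - 219594\right) \left(50316 + 87460\right) + 71154} - 359493 = \frac{1}{\left(-236188\right) 137776 + 71154} - 359493 = \frac{1}{-32541037888 + 71154} - 359493 = \frac{1}{-32540966734} - 359493 = - \frac{1}{32540966734} - 359493 = - \frac{11698249754105863}{32540966734}$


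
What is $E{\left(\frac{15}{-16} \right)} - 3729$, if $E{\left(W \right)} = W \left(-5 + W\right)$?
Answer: $- \frac{953199}{256} \approx -3723.4$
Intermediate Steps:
$E{\left(\frac{15}{-16} \right)} - 3729 = \frac{15}{-16} \left(-5 + \frac{15}{-16}\right) - 3729 = 15 \left(- \frac{1}{16}\right) \left(-5 + 15 \left(- \frac{1}{16}\right)\right) - 3729 = - \frac{15 \left(-5 - \frac{15}{16}\right)}{16} - 3729 = \left(- \frac{15}{16}\right) \left(- \frac{95}{16}\right) - 3729 = \frac{1425}{256} - 3729 = - \frac{953199}{256}$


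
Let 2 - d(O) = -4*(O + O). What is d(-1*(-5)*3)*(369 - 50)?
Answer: 38918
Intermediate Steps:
d(O) = 2 + 8*O (d(O) = 2 - (-4)*(O + O) = 2 - (-4)*2*O = 2 - (-8)*O = 2 + 8*O)
d(-1*(-5)*3)*(369 - 50) = (2 + 8*(-1*(-5)*3))*(369 - 50) = (2 + 8*(5*3))*319 = (2 + 8*15)*319 = (2 + 120)*319 = 122*319 = 38918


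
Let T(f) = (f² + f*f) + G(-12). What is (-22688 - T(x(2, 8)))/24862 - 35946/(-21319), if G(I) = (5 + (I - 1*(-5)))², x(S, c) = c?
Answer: 203594936/265016489 ≈ 0.76824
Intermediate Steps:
G(I) = (10 + I)² (G(I) = (5 + (I + 5))² = (5 + (5 + I))² = (10 + I)²)
T(f) = 4 + 2*f² (T(f) = (f² + f*f) + (10 - 12)² = (f² + f²) + (-2)² = 2*f² + 4 = 4 + 2*f²)
(-22688 - T(x(2, 8)))/24862 - 35946/(-21319) = (-22688 - (4 + 2*8²))/24862 - 35946/(-21319) = (-22688 - (4 + 2*64))*(1/24862) - 35946*(-1/21319) = (-22688 - (4 + 128))*(1/24862) + 35946/21319 = (-22688 - 1*132)*(1/24862) + 35946/21319 = (-22688 - 132)*(1/24862) + 35946/21319 = -22820*1/24862 + 35946/21319 = -11410/12431 + 35946/21319 = 203594936/265016489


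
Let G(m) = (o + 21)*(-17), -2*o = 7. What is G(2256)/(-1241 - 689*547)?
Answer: 595/756248 ≈ 0.00078678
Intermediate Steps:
o = -7/2 (o = -½*7 = -7/2 ≈ -3.5000)
G(m) = -595/2 (G(m) = (-7/2 + 21)*(-17) = (35/2)*(-17) = -595/2)
G(2256)/(-1241 - 689*547) = -595/(2*(-1241 - 689*547)) = -595/(2*(-1241 - 376883)) = -595/2/(-378124) = -595/2*(-1/378124) = 595/756248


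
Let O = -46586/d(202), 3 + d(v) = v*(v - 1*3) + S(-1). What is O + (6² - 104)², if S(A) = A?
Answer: 92905235/20097 ≈ 4622.8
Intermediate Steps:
d(v) = -4 + v*(-3 + v) (d(v) = -3 + (v*(v - 1*3) - 1) = -3 + (v*(v - 3) - 1) = -3 + (v*(-3 + v) - 1) = -3 + (-1 + v*(-3 + v)) = -4 + v*(-3 + v))
O = -23293/20097 (O = -46586/(-4 + 202² - 3*202) = -46586/(-4 + 40804 - 606) = -46586/40194 = -46586*1/40194 = -23293/20097 ≈ -1.1590)
O + (6² - 104)² = -23293/20097 + (6² - 104)² = -23293/20097 + (36 - 104)² = -23293/20097 + (-68)² = -23293/20097 + 4624 = 92905235/20097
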